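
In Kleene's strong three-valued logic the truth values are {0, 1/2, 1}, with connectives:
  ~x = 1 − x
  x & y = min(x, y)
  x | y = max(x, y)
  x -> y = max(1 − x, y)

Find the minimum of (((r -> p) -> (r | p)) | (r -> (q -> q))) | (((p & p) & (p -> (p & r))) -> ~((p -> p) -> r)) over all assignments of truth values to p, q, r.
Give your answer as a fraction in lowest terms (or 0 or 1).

Take p = 1/2, q = 1/2, r = 1/2:
r -> p = 1/2 -> 1/2 = 1/2
r | p = 1/2 | 1/2 = 1/2
(r -> p) -> (r | p) = 1/2 -> 1/2 = 1/2
q -> q = 1/2 -> 1/2 = 1/2
r -> (q -> q) = 1/2 -> 1/2 = 1/2
((r -> p) -> (r | p)) | (r -> (q -> q)) = 1/2 | 1/2 = 1/2
p & p = 1/2 & 1/2 = 1/2
p & r = 1/2 & 1/2 = 1/2
p -> (p & r) = 1/2 -> 1/2 = 1/2
(p & p) & (p -> (p & r)) = 1/2 & 1/2 = 1/2
p -> p = 1/2 -> 1/2 = 1/2
(p -> p) -> r = 1/2 -> 1/2 = 1/2
~((p -> p) -> r) = ~1/2 = 1/2
((p & p) & (p -> (p & r))) -> ~((p -> p) -> r) = 1/2 -> 1/2 = 1/2
(((r -> p) -> (r | p)) | (r -> (q -> q))) | (((p & p) & (p -> (p & r))) -> ~((p -> p) -> r)) = 1/2 | 1/2 = 1/2
No assignment yields a value below 1/2, so this is the minimum.

1/2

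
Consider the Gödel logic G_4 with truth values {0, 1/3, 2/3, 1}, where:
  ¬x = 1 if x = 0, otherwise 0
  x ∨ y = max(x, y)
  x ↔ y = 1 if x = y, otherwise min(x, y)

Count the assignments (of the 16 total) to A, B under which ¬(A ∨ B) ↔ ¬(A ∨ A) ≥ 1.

A = 0, B = 0 ↦ 1  ≥
A = 0, B = 1/3 ↦ 0  <
A = 0, B = 2/3 ↦ 0  <
A = 0, B = 1 ↦ 0  <
A = 1/3, B = 0 ↦ 1  ≥
A = 1/3, B = 1/3 ↦ 1  ≥
A = 1/3, B = 2/3 ↦ 1  ≥
A = 1/3, B = 1 ↦ 1  ≥
A = 2/3, B = 0 ↦ 1  ≥
A = 2/3, B = 1/3 ↦ 1  ≥
A = 2/3, B = 2/3 ↦ 1  ≥
A = 2/3, B = 1 ↦ 1  ≥
A = 1, B = 0 ↦ 1  ≥
A = 1, B = 1/3 ↦ 1  ≥
A = 1, B = 2/3 ↦ 1  ≥
A = 1, B = 1 ↦ 1  ≥
So 13 of the 16 assignments meet the threshold.

13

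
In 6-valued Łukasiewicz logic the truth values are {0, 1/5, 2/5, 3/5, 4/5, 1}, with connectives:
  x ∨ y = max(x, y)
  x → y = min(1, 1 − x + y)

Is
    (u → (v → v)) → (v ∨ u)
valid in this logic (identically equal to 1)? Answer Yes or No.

No

Counterexample: take u = 0, v = 0.
v → v = 0 → 0 = 1
u → (v → v) = 0 → 1 = 1
v ∨ u = 0 ∨ 0 = 0
(u → (v → v)) → (v ∨ u) = 1 → 0 = 0
This gives 0 ≠ 1.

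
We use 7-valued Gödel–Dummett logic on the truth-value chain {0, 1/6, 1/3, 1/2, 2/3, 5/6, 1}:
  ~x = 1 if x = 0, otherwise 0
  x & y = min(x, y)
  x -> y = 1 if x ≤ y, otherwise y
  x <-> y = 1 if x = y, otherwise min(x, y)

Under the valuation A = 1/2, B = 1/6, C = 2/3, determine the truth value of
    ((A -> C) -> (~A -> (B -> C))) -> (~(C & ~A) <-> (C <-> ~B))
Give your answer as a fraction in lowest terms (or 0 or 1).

0

A -> C = 1/2 -> 2/3 = 1
~A = ~1/2 = 0
B -> C = 1/6 -> 2/3 = 1
~A -> (B -> C) = 0 -> 1 = 1
(A -> C) -> (~A -> (B -> C)) = 1 -> 1 = 1
~A = ~1/2 = 0
C & ~A = 2/3 & 0 = 0
~(C & ~A) = ~0 = 1
~B = ~1/6 = 0
C <-> ~B = 2/3 <-> 0 = 0
~(C & ~A) <-> (C <-> ~B) = 1 <-> 0 = 0
((A -> C) -> (~A -> (B -> C))) -> (~(C & ~A) <-> (C <-> ~B)) = 1 -> 0 = 0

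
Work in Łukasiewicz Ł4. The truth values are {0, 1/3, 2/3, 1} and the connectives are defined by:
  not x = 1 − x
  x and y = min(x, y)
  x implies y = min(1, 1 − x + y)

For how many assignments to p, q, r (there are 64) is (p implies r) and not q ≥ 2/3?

26

value 1: 10 assignments (counts)
value 2/3: 16 assignments (counts)
value 1/3: 19 assignments
value 0: 19 assignments
So 26 of the 64 assignments meet the threshold.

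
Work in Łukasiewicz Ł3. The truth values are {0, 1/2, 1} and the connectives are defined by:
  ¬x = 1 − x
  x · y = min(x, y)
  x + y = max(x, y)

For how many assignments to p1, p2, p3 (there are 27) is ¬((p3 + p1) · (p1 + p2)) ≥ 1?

value 1: 5 assignments (counts)
value 1/2: 11 assignments
value 0: 11 assignments
So 5 of the 27 assignments meet the threshold.

5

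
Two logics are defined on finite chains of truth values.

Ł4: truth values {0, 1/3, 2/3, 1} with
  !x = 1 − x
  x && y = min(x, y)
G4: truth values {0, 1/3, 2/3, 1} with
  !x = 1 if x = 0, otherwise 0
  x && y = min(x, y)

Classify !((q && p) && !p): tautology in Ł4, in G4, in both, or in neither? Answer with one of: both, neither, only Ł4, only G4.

In Ł4: at p = 1/3, q = 1/3 the value is 2/3 — not a tautology.
In G4: every assignment gives 1 — tautology.

only G4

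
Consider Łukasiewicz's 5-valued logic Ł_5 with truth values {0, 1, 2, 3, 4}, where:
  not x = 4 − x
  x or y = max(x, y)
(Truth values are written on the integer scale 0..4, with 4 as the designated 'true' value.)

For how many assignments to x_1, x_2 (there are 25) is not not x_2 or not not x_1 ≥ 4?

9

value 4: 9 assignments (counts)
value 3: 7 assignments
value 2: 5 assignments
value 1: 3 assignments
value 0: 1 assignment
So 9 of the 25 assignments meet the threshold.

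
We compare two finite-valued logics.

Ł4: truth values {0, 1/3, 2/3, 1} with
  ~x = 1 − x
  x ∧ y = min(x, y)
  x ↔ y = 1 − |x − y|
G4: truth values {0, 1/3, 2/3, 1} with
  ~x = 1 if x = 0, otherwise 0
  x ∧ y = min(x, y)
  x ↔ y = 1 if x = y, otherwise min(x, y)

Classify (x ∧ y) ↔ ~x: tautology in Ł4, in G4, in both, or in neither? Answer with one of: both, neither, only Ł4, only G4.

neither

In Ł4: at x = 0, y = 0 the value is 0 — not a tautology.
In G4: at x = 0, y = 0 the value is 0 — not a tautology.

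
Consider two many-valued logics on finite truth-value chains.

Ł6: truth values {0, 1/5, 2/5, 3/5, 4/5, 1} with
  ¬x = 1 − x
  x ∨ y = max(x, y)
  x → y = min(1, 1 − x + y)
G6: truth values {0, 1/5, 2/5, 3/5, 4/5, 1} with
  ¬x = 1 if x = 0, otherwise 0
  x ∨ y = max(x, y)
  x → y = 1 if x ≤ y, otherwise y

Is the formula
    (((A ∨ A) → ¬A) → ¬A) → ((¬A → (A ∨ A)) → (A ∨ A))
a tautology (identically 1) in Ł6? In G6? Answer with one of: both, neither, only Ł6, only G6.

In Ł6: every assignment gives 1 — tautology.
In G6: at A = 1/5 the value is 1/5 — not a tautology.

only Ł6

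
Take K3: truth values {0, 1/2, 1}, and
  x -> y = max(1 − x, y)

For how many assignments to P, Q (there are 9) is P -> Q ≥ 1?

P = 0, Q = 0 ↦ 1  ≥
P = 0, Q = 1/2 ↦ 1  ≥
P = 0, Q = 1 ↦ 1  ≥
P = 1/2, Q = 0 ↦ 1/2  <
P = 1/2, Q = 1/2 ↦ 1/2  <
P = 1/2, Q = 1 ↦ 1  ≥
P = 1, Q = 0 ↦ 0  <
P = 1, Q = 1/2 ↦ 1/2  <
P = 1, Q = 1 ↦ 1  ≥
So 5 of the 9 assignments meet the threshold.

5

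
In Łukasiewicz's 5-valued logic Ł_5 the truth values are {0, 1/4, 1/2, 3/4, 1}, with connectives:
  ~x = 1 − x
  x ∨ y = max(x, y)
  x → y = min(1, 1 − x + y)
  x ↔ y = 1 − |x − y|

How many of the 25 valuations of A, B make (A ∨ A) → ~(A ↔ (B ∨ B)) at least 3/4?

18

value 1: 13 assignments (counts)
value 3/4: 5 assignments (counts)
value 1/2: 4 assignments
value 1/4: 2 assignments
value 0: 1 assignment
So 18 of the 25 assignments meet the threshold.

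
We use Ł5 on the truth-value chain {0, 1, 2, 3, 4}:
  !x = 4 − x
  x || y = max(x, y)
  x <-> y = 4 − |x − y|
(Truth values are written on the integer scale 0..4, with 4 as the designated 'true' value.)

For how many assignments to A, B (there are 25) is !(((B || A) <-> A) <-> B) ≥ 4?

6

value 4: 6 assignments (counts)
value 3: 5 assignments
value 2: 6 assignments
value 1: 5 assignments
value 0: 3 assignments
So 6 of the 25 assignments meet the threshold.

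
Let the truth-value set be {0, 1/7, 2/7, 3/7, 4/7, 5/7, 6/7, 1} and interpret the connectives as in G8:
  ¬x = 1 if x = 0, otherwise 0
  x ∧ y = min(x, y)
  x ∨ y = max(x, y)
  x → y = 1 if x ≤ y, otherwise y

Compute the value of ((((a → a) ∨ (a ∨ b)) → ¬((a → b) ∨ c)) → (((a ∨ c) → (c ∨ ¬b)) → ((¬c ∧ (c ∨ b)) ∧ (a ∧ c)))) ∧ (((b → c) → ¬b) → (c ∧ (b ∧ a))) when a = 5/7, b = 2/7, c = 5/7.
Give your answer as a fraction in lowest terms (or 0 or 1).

1

a → a = 5/7 → 5/7 = 1
a ∨ b = 5/7 ∨ 2/7 = 5/7
(a → a) ∨ (a ∨ b) = 1 ∨ 5/7 = 1
a → b = 5/7 → 2/7 = 2/7
(a → b) ∨ c = 2/7 ∨ 5/7 = 5/7
¬((a → b) ∨ c) = ¬5/7 = 0
((a → a) ∨ (a ∨ b)) → ¬((a → b) ∨ c) = 1 → 0 = 0
a ∨ c = 5/7 ∨ 5/7 = 5/7
¬b = ¬2/7 = 0
c ∨ ¬b = 5/7 ∨ 0 = 5/7
(a ∨ c) → (c ∨ ¬b) = 5/7 → 5/7 = 1
¬c = ¬5/7 = 0
c ∨ b = 5/7 ∨ 2/7 = 5/7
¬c ∧ (c ∨ b) = 0 ∧ 5/7 = 0
a ∧ c = 5/7 ∧ 5/7 = 5/7
(¬c ∧ (c ∨ b)) ∧ (a ∧ c) = 0 ∧ 5/7 = 0
((a ∨ c) → (c ∨ ¬b)) → ((¬c ∧ (c ∨ b)) ∧ (a ∧ c)) = 1 → 0 = 0
(((a → a) ∨ (a ∨ b)) → ¬((a → b) ∨ c)) → (((a ∨ c) → (c ∨ ¬b)) → ((¬c ∧ (c ∨ b)) ∧ (a ∧ c))) = 0 → 0 = 1
b → c = 2/7 → 5/7 = 1
¬b = ¬2/7 = 0
(b → c) → ¬b = 1 → 0 = 0
b ∧ a = 2/7 ∧ 5/7 = 2/7
c ∧ (b ∧ a) = 5/7 ∧ 2/7 = 2/7
((b → c) → ¬b) → (c ∧ (b ∧ a)) = 0 → 2/7 = 1
((((a → a) ∨ (a ∨ b)) → ¬((a → b) ∨ c)) → (((a ∨ c) → (c ∨ ¬b)) → ((¬c ∧ (c ∨ b)) ∧ (a ∧ c)))) ∧ (((b → c) → ¬b) → (c ∧ (b ∧ a))) = 1 ∧ 1 = 1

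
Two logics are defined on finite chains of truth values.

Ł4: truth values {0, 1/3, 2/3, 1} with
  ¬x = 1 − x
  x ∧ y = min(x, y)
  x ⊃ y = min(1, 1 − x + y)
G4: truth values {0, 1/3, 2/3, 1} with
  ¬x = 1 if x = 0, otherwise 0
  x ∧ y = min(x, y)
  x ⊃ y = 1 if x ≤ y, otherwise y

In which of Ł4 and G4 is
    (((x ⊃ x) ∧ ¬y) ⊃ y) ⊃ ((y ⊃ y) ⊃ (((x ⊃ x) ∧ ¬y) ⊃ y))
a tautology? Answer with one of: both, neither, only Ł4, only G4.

both

In Ł4: every assignment gives 1 — tautology.
In G4: every assignment gives 1 — tautology.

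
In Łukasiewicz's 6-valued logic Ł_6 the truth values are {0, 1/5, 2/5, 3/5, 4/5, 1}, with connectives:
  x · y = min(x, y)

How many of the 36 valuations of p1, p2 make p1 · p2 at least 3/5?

value 1: 1 assignment (counts)
value 4/5: 3 assignments (counts)
value 3/5: 5 assignments (counts)
value 2/5: 7 assignments
value 1/5: 9 assignments
value 0: 11 assignments
So 9 of the 36 assignments meet the threshold.

9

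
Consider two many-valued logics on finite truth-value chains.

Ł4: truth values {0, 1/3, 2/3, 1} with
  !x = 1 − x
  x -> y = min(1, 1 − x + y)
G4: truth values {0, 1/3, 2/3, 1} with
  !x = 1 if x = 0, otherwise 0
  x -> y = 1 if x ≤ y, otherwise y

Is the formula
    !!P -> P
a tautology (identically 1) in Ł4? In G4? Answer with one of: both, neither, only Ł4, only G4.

In Ł4: every assignment gives 1 — tautology.
In G4: at P = 1/3 the value is 1/3 — not a tautology.

only Ł4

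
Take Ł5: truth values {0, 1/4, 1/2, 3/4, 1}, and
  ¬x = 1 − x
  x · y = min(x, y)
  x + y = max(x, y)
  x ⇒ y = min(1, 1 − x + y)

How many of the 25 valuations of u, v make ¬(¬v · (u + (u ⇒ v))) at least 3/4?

10

value 1: 5 assignments (counts)
value 3/4: 5 assignments (counts)
value 1/2: 6 assignments
value 1/4: 7 assignments
value 0: 2 assignments
So 10 of the 25 assignments meet the threshold.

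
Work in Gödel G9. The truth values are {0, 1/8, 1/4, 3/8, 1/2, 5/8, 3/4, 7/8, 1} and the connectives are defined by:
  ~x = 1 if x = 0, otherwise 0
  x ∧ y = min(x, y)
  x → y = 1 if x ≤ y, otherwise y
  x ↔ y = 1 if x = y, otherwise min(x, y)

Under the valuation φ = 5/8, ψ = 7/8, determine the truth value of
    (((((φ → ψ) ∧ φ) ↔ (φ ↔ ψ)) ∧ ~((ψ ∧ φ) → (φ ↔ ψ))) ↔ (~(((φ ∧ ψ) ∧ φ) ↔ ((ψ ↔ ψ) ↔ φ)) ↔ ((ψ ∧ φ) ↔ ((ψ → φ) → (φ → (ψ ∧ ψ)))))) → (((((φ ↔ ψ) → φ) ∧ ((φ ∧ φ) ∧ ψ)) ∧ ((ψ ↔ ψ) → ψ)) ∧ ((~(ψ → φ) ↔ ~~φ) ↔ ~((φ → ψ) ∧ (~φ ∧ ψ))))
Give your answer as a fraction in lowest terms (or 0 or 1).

0

φ → ψ = 5/8 → 7/8 = 1
(φ → ψ) ∧ φ = 1 ∧ 5/8 = 5/8
φ ↔ ψ = 5/8 ↔ 7/8 = 5/8
((φ → ψ) ∧ φ) ↔ (φ ↔ ψ) = 5/8 ↔ 5/8 = 1
ψ ∧ φ = 7/8 ∧ 5/8 = 5/8
φ ↔ ψ = 5/8 ↔ 7/8 = 5/8
(ψ ∧ φ) → (φ ↔ ψ) = 5/8 → 5/8 = 1
~((ψ ∧ φ) → (φ ↔ ψ)) = ~1 = 0
(((φ → ψ) ∧ φ) ↔ (φ ↔ ψ)) ∧ ~((ψ ∧ φ) → (φ ↔ ψ)) = 1 ∧ 0 = 0
φ ∧ ψ = 5/8 ∧ 7/8 = 5/8
(φ ∧ ψ) ∧ φ = 5/8 ∧ 5/8 = 5/8
ψ ↔ ψ = 7/8 ↔ 7/8 = 1
(ψ ↔ ψ) ↔ φ = 1 ↔ 5/8 = 5/8
((φ ∧ ψ) ∧ φ) ↔ ((ψ ↔ ψ) ↔ φ) = 5/8 ↔ 5/8 = 1
~(((φ ∧ ψ) ∧ φ) ↔ ((ψ ↔ ψ) ↔ φ)) = ~1 = 0
ψ ∧ φ = 7/8 ∧ 5/8 = 5/8
ψ → φ = 7/8 → 5/8 = 5/8
ψ ∧ ψ = 7/8 ∧ 7/8 = 7/8
φ → (ψ ∧ ψ) = 5/8 → 7/8 = 1
(ψ → φ) → (φ → (ψ ∧ ψ)) = 5/8 → 1 = 1
(ψ ∧ φ) ↔ ((ψ → φ) → (φ → (ψ ∧ ψ))) = 5/8 ↔ 1 = 5/8
~(((φ ∧ ψ) ∧ φ) ↔ ((ψ ↔ ψ) ↔ φ)) ↔ ((ψ ∧ φ) ↔ ((ψ → φ) → (φ → (ψ ∧ ψ)))) = 0 ↔ 5/8 = 0
((((φ → ψ) ∧ φ) ↔ (φ ↔ ψ)) ∧ ~((ψ ∧ φ) → (φ ↔ ψ))) ↔ (~(((φ ∧ ψ) ∧ φ) ↔ ((ψ ↔ ψ) ↔ φ)) ↔ ((ψ ∧ φ) ↔ ((ψ → φ) → (φ → (ψ ∧ ψ))))) = 0 ↔ 0 = 1
φ ↔ ψ = 5/8 ↔ 7/8 = 5/8
(φ ↔ ψ) → φ = 5/8 → 5/8 = 1
φ ∧ φ = 5/8 ∧ 5/8 = 5/8
(φ ∧ φ) ∧ ψ = 5/8 ∧ 7/8 = 5/8
((φ ↔ ψ) → φ) ∧ ((φ ∧ φ) ∧ ψ) = 1 ∧ 5/8 = 5/8
ψ ↔ ψ = 7/8 ↔ 7/8 = 1
(ψ ↔ ψ) → ψ = 1 → 7/8 = 7/8
(((φ ↔ ψ) → φ) ∧ ((φ ∧ φ) ∧ ψ)) ∧ ((ψ ↔ ψ) → ψ) = 5/8 ∧ 7/8 = 5/8
ψ → φ = 7/8 → 5/8 = 5/8
~(ψ → φ) = ~5/8 = 0
~φ = ~5/8 = 0
~~φ = ~0 = 1
~(ψ → φ) ↔ ~~φ = 0 ↔ 1 = 0
φ → ψ = 5/8 → 7/8 = 1
~φ = ~5/8 = 0
~φ ∧ ψ = 0 ∧ 7/8 = 0
(φ → ψ) ∧ (~φ ∧ ψ) = 1 ∧ 0 = 0
~((φ → ψ) ∧ (~φ ∧ ψ)) = ~0 = 1
(~(ψ → φ) ↔ ~~φ) ↔ ~((φ → ψ) ∧ (~φ ∧ ψ)) = 0 ↔ 1 = 0
((((φ ↔ ψ) → φ) ∧ ((φ ∧ φ) ∧ ψ)) ∧ ((ψ ↔ ψ) → ψ)) ∧ ((~(ψ → φ) ↔ ~~φ) ↔ ~((φ → ψ) ∧ (~φ ∧ ψ))) = 5/8 ∧ 0 = 0
(((((φ → ψ) ∧ φ) ↔ (φ ↔ ψ)) ∧ ~((ψ ∧ φ) → (φ ↔ ψ))) ↔ (~(((φ ∧ ψ) ∧ φ) ↔ ((ψ ↔ ψ) ↔ φ)) ↔ ((ψ ∧ φ) ↔ ((ψ → φ) → (φ → (ψ ∧ ψ)))))) → (((((φ ↔ ψ) → φ) ∧ ((φ ∧ φ) ∧ ψ)) ∧ ((ψ ↔ ψ) → ψ)) ∧ ((~(ψ → φ) ↔ ~~φ) ↔ ~((φ → ψ) ∧ (~φ ∧ ψ)))) = 1 → 0 = 0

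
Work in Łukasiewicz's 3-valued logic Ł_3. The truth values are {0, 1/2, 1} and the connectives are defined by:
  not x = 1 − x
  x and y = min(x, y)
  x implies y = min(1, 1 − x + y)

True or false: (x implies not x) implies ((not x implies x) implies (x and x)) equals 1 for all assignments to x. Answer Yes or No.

Counterexample: take x = 1/2.
not x = not 1/2 = 1/2
x implies not x = 1/2 implies 1/2 = 1
not x = not 1/2 = 1/2
not x implies x = 1/2 implies 1/2 = 1
x and x = 1/2 and 1/2 = 1/2
(not x implies x) implies (x and x) = 1 implies 1/2 = 1/2
(x implies not x) implies ((not x implies x) implies (x and x)) = 1 implies 1/2 = 1/2
This gives 1/2 ≠ 1.

No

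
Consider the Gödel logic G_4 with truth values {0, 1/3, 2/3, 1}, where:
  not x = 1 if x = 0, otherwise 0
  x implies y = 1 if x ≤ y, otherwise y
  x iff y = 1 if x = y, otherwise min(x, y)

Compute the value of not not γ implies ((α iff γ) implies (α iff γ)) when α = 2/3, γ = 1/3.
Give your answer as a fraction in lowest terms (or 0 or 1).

1

not γ = not 1/3 = 0
not not γ = not 0 = 1
α iff γ = 2/3 iff 1/3 = 1/3
α iff γ = 2/3 iff 1/3 = 1/3
(α iff γ) implies (α iff γ) = 1/3 implies 1/3 = 1
not not γ implies ((α iff γ) implies (α iff γ)) = 1 implies 1 = 1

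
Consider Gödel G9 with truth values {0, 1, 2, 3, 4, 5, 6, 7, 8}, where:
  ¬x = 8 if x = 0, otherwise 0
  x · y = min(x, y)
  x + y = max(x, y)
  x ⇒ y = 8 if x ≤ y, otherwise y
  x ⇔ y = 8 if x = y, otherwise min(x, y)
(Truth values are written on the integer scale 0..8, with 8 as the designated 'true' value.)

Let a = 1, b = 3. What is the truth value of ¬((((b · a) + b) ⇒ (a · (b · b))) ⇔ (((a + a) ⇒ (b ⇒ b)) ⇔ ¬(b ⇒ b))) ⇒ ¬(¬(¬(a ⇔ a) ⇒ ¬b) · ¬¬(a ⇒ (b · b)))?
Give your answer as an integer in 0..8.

b · a = 3 · 1 = 1
(b · a) + b = 1 + 3 = 3
b · b = 3 · 3 = 3
a · (b · b) = 1 · 3 = 1
((b · a) + b) ⇒ (a · (b · b)) = 3 ⇒ 1 = 1
a + a = 1 + 1 = 1
b ⇒ b = 3 ⇒ 3 = 8
(a + a) ⇒ (b ⇒ b) = 1 ⇒ 8 = 8
b ⇒ b = 3 ⇒ 3 = 8
¬(b ⇒ b) = ¬8 = 0
((a + a) ⇒ (b ⇒ b)) ⇔ ¬(b ⇒ b) = 8 ⇔ 0 = 0
(((b · a) + b) ⇒ (a · (b · b))) ⇔ (((a + a) ⇒ (b ⇒ b)) ⇔ ¬(b ⇒ b)) = 1 ⇔ 0 = 0
¬((((b · a) + b) ⇒ (a · (b · b))) ⇔ (((a + a) ⇒ (b ⇒ b)) ⇔ ¬(b ⇒ b))) = ¬0 = 8
a ⇔ a = 1 ⇔ 1 = 8
¬(a ⇔ a) = ¬8 = 0
¬b = ¬3 = 0
¬(a ⇔ a) ⇒ ¬b = 0 ⇒ 0 = 8
¬(¬(a ⇔ a) ⇒ ¬b) = ¬8 = 0
b · b = 3 · 3 = 3
a ⇒ (b · b) = 1 ⇒ 3 = 8
¬(a ⇒ (b · b)) = ¬8 = 0
¬¬(a ⇒ (b · b)) = ¬0 = 8
¬(¬(a ⇔ a) ⇒ ¬b) · ¬¬(a ⇒ (b · b)) = 0 · 8 = 0
¬(¬(¬(a ⇔ a) ⇒ ¬b) · ¬¬(a ⇒ (b · b))) = ¬0 = 8
¬((((b · a) + b) ⇒ (a · (b · b))) ⇔ (((a + a) ⇒ (b ⇒ b)) ⇔ ¬(b ⇒ b))) ⇒ ¬(¬(¬(a ⇔ a) ⇒ ¬b) · ¬¬(a ⇒ (b · b))) = 8 ⇒ 8 = 8

8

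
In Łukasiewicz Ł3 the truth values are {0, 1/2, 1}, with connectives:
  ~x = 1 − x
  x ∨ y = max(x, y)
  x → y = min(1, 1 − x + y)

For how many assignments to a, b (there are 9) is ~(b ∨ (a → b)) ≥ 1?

1

a = 0, b = 0 ↦ 0  <
a = 0, b = 1/2 ↦ 0  <
a = 0, b = 1 ↦ 0  <
a = 1/2, b = 0 ↦ 1/2  <
a = 1/2, b = 1/2 ↦ 0  <
a = 1/2, b = 1 ↦ 0  <
a = 1, b = 0 ↦ 1  ≥
a = 1, b = 1/2 ↦ 1/2  <
a = 1, b = 1 ↦ 0  <
So 1 of the 9 assignments meets the threshold.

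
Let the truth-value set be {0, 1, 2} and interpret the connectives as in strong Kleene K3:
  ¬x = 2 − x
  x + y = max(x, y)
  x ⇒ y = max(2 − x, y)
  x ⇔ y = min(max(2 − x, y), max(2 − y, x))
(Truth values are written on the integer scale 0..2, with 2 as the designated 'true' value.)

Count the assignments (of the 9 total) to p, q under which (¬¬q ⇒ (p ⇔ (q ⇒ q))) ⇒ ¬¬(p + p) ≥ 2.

p = 0, q = 0 ↦ 0  <
p = 0, q = 1 ↦ 1  <
p = 0, q = 2 ↦ 2  ≥
p = 1, q = 0 ↦ 1  <
p = 1, q = 1 ↦ 1  <
p = 1, q = 2 ↦ 1  <
p = 2, q = 0 ↦ 2  ≥
p = 2, q = 1 ↦ 2  ≥
p = 2, q = 2 ↦ 2  ≥
So 4 of the 9 assignments meet the threshold.

4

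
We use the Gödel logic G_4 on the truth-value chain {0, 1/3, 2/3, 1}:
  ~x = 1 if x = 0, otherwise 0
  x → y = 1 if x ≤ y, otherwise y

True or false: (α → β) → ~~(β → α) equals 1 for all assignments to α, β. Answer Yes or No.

No

Counterexample: take α = 0, β = 1/3.
α → β = 0 → 1/3 = 1
β → α = 1/3 → 0 = 0
~(β → α) = ~0 = 1
~~(β → α) = ~1 = 0
(α → β) → ~~(β → α) = 1 → 0 = 0
This gives 0 ≠ 1.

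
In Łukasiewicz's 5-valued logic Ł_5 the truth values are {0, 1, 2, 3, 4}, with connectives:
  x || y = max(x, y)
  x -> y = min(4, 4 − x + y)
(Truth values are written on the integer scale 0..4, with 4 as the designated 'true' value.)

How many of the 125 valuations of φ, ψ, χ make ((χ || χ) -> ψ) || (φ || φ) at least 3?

107

value 4: 85 assignments (counts)
value 3: 22 assignments (counts)
value 2: 12 assignments
value 1: 5 assignments
value 0: 1 assignment
So 107 of the 125 assignments meet the threshold.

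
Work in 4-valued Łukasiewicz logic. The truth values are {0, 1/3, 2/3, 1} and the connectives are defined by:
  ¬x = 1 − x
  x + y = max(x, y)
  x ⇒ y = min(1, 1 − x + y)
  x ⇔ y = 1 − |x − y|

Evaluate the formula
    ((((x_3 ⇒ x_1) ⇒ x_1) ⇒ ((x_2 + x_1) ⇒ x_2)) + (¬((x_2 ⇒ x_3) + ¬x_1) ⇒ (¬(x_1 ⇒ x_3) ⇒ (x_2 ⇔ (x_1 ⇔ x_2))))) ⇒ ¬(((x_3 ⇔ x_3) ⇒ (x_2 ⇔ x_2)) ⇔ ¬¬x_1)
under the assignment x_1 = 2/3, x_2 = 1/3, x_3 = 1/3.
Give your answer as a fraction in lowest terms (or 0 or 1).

1/3

x_3 ⇒ x_1 = 1/3 ⇒ 2/3 = 1
(x_3 ⇒ x_1) ⇒ x_1 = 1 ⇒ 2/3 = 2/3
x_2 + x_1 = 1/3 + 2/3 = 2/3
(x_2 + x_1) ⇒ x_2 = 2/3 ⇒ 1/3 = 2/3
((x_3 ⇒ x_1) ⇒ x_1) ⇒ ((x_2 + x_1) ⇒ x_2) = 2/3 ⇒ 2/3 = 1
x_2 ⇒ x_3 = 1/3 ⇒ 1/3 = 1
¬x_1 = ¬2/3 = 1/3
(x_2 ⇒ x_3) + ¬x_1 = 1 + 1/3 = 1
¬((x_2 ⇒ x_3) + ¬x_1) = ¬1 = 0
x_1 ⇒ x_3 = 2/3 ⇒ 1/3 = 2/3
¬(x_1 ⇒ x_3) = ¬2/3 = 1/3
x_1 ⇔ x_2 = 2/3 ⇔ 1/3 = 2/3
x_2 ⇔ (x_1 ⇔ x_2) = 1/3 ⇔ 2/3 = 2/3
¬(x_1 ⇒ x_3) ⇒ (x_2 ⇔ (x_1 ⇔ x_2)) = 1/3 ⇒ 2/3 = 1
¬((x_2 ⇒ x_3) + ¬x_1) ⇒ (¬(x_1 ⇒ x_3) ⇒ (x_2 ⇔ (x_1 ⇔ x_2))) = 0 ⇒ 1 = 1
(((x_3 ⇒ x_1) ⇒ x_1) ⇒ ((x_2 + x_1) ⇒ x_2)) + (¬((x_2 ⇒ x_3) + ¬x_1) ⇒ (¬(x_1 ⇒ x_3) ⇒ (x_2 ⇔ (x_1 ⇔ x_2)))) = 1 + 1 = 1
x_3 ⇔ x_3 = 1/3 ⇔ 1/3 = 1
x_2 ⇔ x_2 = 1/3 ⇔ 1/3 = 1
(x_3 ⇔ x_3) ⇒ (x_2 ⇔ x_2) = 1 ⇒ 1 = 1
¬x_1 = ¬2/3 = 1/3
¬¬x_1 = ¬1/3 = 2/3
((x_3 ⇔ x_3) ⇒ (x_2 ⇔ x_2)) ⇔ ¬¬x_1 = 1 ⇔ 2/3 = 2/3
¬(((x_3 ⇔ x_3) ⇒ (x_2 ⇔ x_2)) ⇔ ¬¬x_1) = ¬2/3 = 1/3
((((x_3 ⇒ x_1) ⇒ x_1) ⇒ ((x_2 + x_1) ⇒ x_2)) + (¬((x_2 ⇒ x_3) + ¬x_1) ⇒ (¬(x_1 ⇒ x_3) ⇒ (x_2 ⇔ (x_1 ⇔ x_2))))) ⇒ ¬(((x_3 ⇔ x_3) ⇒ (x_2 ⇔ x_2)) ⇔ ¬¬x_1) = 1 ⇒ 1/3 = 1/3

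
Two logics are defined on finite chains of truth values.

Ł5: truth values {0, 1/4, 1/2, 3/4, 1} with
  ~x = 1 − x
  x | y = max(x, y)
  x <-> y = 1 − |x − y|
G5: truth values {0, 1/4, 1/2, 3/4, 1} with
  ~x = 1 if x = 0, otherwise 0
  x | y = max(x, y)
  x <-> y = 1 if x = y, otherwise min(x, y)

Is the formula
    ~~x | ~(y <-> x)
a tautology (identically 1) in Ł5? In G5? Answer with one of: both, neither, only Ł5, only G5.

In Ł5: at x = 0, y = 0 the value is 0 — not a tautology.
In G5: at x = 0, y = 0 the value is 0 — not a tautology.

neither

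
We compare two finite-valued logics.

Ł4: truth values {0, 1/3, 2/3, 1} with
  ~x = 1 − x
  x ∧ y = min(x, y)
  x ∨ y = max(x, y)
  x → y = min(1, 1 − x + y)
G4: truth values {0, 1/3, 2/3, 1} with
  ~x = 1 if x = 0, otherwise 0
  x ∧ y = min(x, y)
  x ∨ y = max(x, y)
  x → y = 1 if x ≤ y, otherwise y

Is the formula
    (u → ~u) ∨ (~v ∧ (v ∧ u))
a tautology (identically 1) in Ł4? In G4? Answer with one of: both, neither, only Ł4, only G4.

neither

In Ł4: at u = 2/3, v = 0 the value is 2/3 — not a tautology.
In G4: at u = 1/3, v = 0 the value is 0 — not a tautology.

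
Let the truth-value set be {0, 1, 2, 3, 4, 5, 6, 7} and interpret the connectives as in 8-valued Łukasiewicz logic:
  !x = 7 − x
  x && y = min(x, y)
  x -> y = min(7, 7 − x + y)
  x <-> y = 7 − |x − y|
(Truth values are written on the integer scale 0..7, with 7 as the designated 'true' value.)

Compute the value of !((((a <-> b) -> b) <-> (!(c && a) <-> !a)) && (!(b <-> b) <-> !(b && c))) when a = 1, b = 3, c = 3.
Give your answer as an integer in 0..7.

4

a <-> b = 1 <-> 3 = 5
(a <-> b) -> b = 5 -> 3 = 5
c && a = 3 && 1 = 1
!(c && a) = !1 = 6
!a = !1 = 6
!(c && a) <-> !a = 6 <-> 6 = 7
((a <-> b) -> b) <-> (!(c && a) <-> !a) = 5 <-> 7 = 5
b <-> b = 3 <-> 3 = 7
!(b <-> b) = !7 = 0
b && c = 3 && 3 = 3
!(b && c) = !3 = 4
!(b <-> b) <-> !(b && c) = 0 <-> 4 = 3
(((a <-> b) -> b) <-> (!(c && a) <-> !a)) && (!(b <-> b) <-> !(b && c)) = 5 && 3 = 3
!((((a <-> b) -> b) <-> (!(c && a) <-> !a)) && (!(b <-> b) <-> !(b && c))) = !3 = 4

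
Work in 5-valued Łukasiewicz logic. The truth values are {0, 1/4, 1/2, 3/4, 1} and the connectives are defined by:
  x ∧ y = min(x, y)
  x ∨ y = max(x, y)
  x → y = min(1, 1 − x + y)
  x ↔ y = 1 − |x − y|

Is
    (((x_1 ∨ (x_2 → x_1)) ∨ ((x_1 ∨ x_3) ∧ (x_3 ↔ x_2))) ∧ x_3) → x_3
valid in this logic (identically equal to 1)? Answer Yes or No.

Yes

At x_1 = 0, x_2 = 1/4, x_3 = 1/2, for instance:
x_2 → x_1 = 1/4 → 0 = 3/4
x_1 ∨ (x_2 → x_1) = 0 ∨ 3/4 = 3/4
x_1 ∨ x_3 = 0 ∨ 1/2 = 1/2
x_3 ↔ x_2 = 1/2 ↔ 1/4 = 3/4
(x_1 ∨ x_3) ∧ (x_3 ↔ x_2) = 1/2 ∧ 3/4 = 1/2
(x_1 ∨ (x_2 → x_1)) ∨ ((x_1 ∨ x_3) ∧ (x_3 ↔ x_2)) = 3/4 ∨ 1/2 = 3/4
((x_1 ∨ (x_2 → x_1)) ∨ ((x_1 ∨ x_3) ∧ (x_3 ↔ x_2))) ∧ x_3 = 3/4 ∧ 1/2 = 1/2
(((x_1 ∨ (x_2 → x_1)) ∨ ((x_1 ∨ x_3) ∧ (x_3 ↔ x_2))) ∧ x_3) → x_3 = 1/2 → 1/2 = 1
and checking the remaining 124 assignments likewise gives ≥ 1 in every case.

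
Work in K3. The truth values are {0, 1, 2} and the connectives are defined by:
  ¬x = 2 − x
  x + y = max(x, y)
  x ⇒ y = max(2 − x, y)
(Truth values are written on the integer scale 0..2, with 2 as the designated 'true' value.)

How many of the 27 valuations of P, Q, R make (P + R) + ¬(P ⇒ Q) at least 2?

value 2: 15 assignments (counts)
value 1: 9 assignments
value 0: 3 assignments
So 15 of the 27 assignments meet the threshold.

15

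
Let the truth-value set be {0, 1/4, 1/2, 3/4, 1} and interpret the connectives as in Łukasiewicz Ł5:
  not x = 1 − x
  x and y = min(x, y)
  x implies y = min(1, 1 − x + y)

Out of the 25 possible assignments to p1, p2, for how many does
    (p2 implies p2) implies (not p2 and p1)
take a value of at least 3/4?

value 1: 1 assignment (counts)
value 3/4: 3 assignments (counts)
value 1/2: 5 assignments
value 1/4: 7 assignments
value 0: 9 assignments
So 4 of the 25 assignments meet the threshold.

4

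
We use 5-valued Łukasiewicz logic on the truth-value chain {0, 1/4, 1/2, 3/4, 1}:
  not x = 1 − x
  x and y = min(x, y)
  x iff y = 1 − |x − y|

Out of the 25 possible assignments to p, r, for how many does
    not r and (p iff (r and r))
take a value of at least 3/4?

5

value 1: 1 assignment (counts)
value 3/4: 4 assignments (counts)
value 1/2: 7 assignments
value 1/4: 7 assignments
value 0: 6 assignments
So 5 of the 25 assignments meet the threshold.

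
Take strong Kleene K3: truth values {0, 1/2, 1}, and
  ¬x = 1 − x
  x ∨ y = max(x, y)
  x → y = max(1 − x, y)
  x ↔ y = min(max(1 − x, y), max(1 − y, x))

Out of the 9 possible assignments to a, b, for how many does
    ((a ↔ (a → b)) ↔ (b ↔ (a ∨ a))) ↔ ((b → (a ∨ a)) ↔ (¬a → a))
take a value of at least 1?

4

a = 0, b = 0 ↦ 1  ≥
a = 0, b = 1/2 ↦ 1/2  <
a = 0, b = 1 ↦ 1  ≥
a = 1/2, b = 0 ↦ 1/2  <
a = 1/2, b = 1/2 ↦ 1/2  <
a = 1/2, b = 1 ↦ 1/2  <
a = 1, b = 0 ↦ 1  ≥
a = 1, b = 1/2 ↦ 1/2  <
a = 1, b = 1 ↦ 1  ≥
So 4 of the 9 assignments meet the threshold.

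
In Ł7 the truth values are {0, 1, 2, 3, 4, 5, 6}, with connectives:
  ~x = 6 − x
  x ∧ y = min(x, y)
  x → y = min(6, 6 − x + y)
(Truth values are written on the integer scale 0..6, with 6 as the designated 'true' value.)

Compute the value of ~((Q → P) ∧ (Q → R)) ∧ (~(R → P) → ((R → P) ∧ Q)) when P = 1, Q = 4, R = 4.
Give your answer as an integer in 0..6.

Q → P = 4 → 1 = 3
Q → R = 4 → 4 = 6
(Q → P) ∧ (Q → R) = 3 ∧ 6 = 3
~((Q → P) ∧ (Q → R)) = ~3 = 3
R → P = 4 → 1 = 3
~(R → P) = ~3 = 3
R → P = 4 → 1 = 3
(R → P) ∧ Q = 3 ∧ 4 = 3
~(R → P) → ((R → P) ∧ Q) = 3 → 3 = 6
~((Q → P) ∧ (Q → R)) ∧ (~(R → P) → ((R → P) ∧ Q)) = 3 ∧ 6 = 3

3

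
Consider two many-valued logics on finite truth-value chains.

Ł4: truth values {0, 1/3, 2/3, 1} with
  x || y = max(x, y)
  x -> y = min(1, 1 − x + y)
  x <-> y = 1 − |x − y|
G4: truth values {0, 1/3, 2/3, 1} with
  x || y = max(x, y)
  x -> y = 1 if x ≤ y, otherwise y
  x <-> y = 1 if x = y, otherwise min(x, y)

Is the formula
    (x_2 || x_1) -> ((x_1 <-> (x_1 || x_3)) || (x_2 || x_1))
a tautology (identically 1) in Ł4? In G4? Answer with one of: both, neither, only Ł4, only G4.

both

In Ł4: every assignment gives 1 — tautology.
In G4: every assignment gives 1 — tautology.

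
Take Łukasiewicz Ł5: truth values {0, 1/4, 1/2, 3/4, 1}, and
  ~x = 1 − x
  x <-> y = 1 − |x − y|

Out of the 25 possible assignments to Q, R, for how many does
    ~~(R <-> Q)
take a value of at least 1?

value 1: 5 assignments (counts)
value 3/4: 8 assignments
value 1/2: 6 assignments
value 1/4: 4 assignments
value 0: 2 assignments
So 5 of the 25 assignments meet the threshold.

5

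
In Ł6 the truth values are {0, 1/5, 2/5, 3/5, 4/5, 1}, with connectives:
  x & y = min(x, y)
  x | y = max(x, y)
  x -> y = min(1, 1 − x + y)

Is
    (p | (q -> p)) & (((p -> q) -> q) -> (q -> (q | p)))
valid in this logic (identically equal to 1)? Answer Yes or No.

Counterexample: take p = 0, q = 1/5.
q -> p = 1/5 -> 0 = 4/5
p | (q -> p) = 0 | 4/5 = 4/5
p -> q = 0 -> 1/5 = 1
(p -> q) -> q = 1 -> 1/5 = 1/5
q | p = 1/5 | 0 = 1/5
q -> (q | p) = 1/5 -> 1/5 = 1
((p -> q) -> q) -> (q -> (q | p)) = 1/5 -> 1 = 1
(p | (q -> p)) & (((p -> q) -> q) -> (q -> (q | p))) = 4/5 & 1 = 4/5
This gives 4/5 ≠ 1.

No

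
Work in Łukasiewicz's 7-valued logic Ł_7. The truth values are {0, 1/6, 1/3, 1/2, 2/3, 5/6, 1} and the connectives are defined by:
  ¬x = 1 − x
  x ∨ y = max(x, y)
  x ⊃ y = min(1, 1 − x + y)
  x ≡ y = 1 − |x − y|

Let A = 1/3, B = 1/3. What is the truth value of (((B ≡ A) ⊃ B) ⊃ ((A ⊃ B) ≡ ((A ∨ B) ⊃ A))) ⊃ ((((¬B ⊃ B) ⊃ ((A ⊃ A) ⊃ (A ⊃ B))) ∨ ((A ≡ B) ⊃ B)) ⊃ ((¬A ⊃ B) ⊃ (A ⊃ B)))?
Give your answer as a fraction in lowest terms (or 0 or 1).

1

B ≡ A = 1/3 ≡ 1/3 = 1
(B ≡ A) ⊃ B = 1 ⊃ 1/3 = 1/3
A ⊃ B = 1/3 ⊃ 1/3 = 1
A ∨ B = 1/3 ∨ 1/3 = 1/3
(A ∨ B) ⊃ A = 1/3 ⊃ 1/3 = 1
(A ⊃ B) ≡ ((A ∨ B) ⊃ A) = 1 ≡ 1 = 1
((B ≡ A) ⊃ B) ⊃ ((A ⊃ B) ≡ ((A ∨ B) ⊃ A)) = 1/3 ⊃ 1 = 1
¬B = ¬1/3 = 2/3
¬B ⊃ B = 2/3 ⊃ 1/3 = 2/3
A ⊃ A = 1/3 ⊃ 1/3 = 1
A ⊃ B = 1/3 ⊃ 1/3 = 1
(A ⊃ A) ⊃ (A ⊃ B) = 1 ⊃ 1 = 1
(¬B ⊃ B) ⊃ ((A ⊃ A) ⊃ (A ⊃ B)) = 2/3 ⊃ 1 = 1
A ≡ B = 1/3 ≡ 1/3 = 1
(A ≡ B) ⊃ B = 1 ⊃ 1/3 = 1/3
((¬B ⊃ B) ⊃ ((A ⊃ A) ⊃ (A ⊃ B))) ∨ ((A ≡ B) ⊃ B) = 1 ∨ 1/3 = 1
¬A = ¬1/3 = 2/3
¬A ⊃ B = 2/3 ⊃ 1/3 = 2/3
A ⊃ B = 1/3 ⊃ 1/3 = 1
(¬A ⊃ B) ⊃ (A ⊃ B) = 2/3 ⊃ 1 = 1
(((¬B ⊃ B) ⊃ ((A ⊃ A) ⊃ (A ⊃ B))) ∨ ((A ≡ B) ⊃ B)) ⊃ ((¬A ⊃ B) ⊃ (A ⊃ B)) = 1 ⊃ 1 = 1
(((B ≡ A) ⊃ B) ⊃ ((A ⊃ B) ≡ ((A ∨ B) ⊃ A))) ⊃ ((((¬B ⊃ B) ⊃ ((A ⊃ A) ⊃ (A ⊃ B))) ∨ ((A ≡ B) ⊃ B)) ⊃ ((¬A ⊃ B) ⊃ (A ⊃ B))) = 1 ⊃ 1 = 1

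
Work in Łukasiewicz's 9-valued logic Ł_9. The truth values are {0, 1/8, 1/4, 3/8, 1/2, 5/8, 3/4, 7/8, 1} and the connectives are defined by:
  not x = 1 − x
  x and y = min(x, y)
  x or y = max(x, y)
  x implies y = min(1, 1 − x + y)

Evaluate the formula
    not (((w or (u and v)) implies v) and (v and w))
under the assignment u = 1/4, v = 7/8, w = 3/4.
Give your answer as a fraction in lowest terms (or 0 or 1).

1/4

u and v = 1/4 and 7/8 = 1/4
w or (u and v) = 3/4 or 1/4 = 3/4
(w or (u and v)) implies v = 3/4 implies 7/8 = 1
v and w = 7/8 and 3/4 = 3/4
((w or (u and v)) implies v) and (v and w) = 1 and 3/4 = 3/4
not (((w or (u and v)) implies v) and (v and w)) = not 3/4 = 1/4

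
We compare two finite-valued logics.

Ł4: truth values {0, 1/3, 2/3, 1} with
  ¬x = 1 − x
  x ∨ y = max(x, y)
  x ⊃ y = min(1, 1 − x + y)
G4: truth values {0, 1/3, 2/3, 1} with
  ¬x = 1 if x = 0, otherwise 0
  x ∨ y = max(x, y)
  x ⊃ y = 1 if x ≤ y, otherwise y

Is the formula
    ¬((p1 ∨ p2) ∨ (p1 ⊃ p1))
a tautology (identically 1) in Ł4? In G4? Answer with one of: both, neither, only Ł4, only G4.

neither

In Ł4: at p1 = 0, p2 = 0 the value is 0 — not a tautology.
In G4: at p1 = 0, p2 = 0 the value is 0 — not a tautology.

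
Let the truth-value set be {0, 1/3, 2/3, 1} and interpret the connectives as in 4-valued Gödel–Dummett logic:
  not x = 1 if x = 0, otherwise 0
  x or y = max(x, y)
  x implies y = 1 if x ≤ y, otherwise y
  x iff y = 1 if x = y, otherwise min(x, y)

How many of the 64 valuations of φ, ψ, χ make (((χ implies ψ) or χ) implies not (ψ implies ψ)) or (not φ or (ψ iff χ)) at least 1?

value 1: 28 assignments (counts)
value 2/3: 6 assignments
value 1/3: 12 assignments
value 0: 18 assignments
So 28 of the 64 assignments meet the threshold.

28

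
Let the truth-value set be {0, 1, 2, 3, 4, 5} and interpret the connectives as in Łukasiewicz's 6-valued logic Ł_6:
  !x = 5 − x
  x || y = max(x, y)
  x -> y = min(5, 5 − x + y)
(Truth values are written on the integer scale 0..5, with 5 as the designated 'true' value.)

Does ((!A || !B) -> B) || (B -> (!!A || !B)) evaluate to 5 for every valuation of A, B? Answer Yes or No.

Counterexample: take A = 0, B = 3.
!A = !0 = 5
!B = !3 = 2
!A || !B = 5 || 2 = 5
(!A || !B) -> B = 5 -> 3 = 3
!A = !0 = 5
!!A = !5 = 0
!B = !3 = 2
!!A || !B = 0 || 2 = 2
B -> (!!A || !B) = 3 -> 2 = 4
((!A || !B) -> B) || (B -> (!!A || !B)) = 3 || 4 = 4
This gives 4 ≠ 5.

No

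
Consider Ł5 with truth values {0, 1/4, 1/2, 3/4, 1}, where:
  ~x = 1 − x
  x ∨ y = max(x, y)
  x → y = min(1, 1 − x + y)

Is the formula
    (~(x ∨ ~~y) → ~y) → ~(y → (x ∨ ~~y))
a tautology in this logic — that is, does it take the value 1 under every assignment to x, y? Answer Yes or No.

Counterexample: take x = 0, y = 0.
~y = ~0 = 1
~~y = ~1 = 0
x ∨ ~~y = 0 ∨ 0 = 0
~(x ∨ ~~y) = ~0 = 1
~y = ~0 = 1
~(x ∨ ~~y) → ~y = 1 → 1 = 1
y → (x ∨ ~~y) = 0 → 0 = 1
~(y → (x ∨ ~~y)) = ~1 = 0
(~(x ∨ ~~y) → ~y) → ~(y → (x ∨ ~~y)) = 1 → 0 = 0
This gives 0 ≠ 1.

No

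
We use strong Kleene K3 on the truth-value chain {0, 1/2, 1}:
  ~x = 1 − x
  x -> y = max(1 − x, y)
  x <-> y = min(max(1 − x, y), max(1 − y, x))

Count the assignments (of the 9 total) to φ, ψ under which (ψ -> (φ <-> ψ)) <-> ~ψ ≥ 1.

φ = 0, ψ = 0 ↦ 1  ≥
φ = 0, ψ = 1/2 ↦ 1/2  <
φ = 0, ψ = 1 ↦ 1  ≥
φ = 1/2, ψ = 0 ↦ 1  ≥
φ = 1/2, ψ = 1/2 ↦ 1/2  <
φ = 1/2, ψ = 1 ↦ 1/2  <
φ = 1, ψ = 0 ↦ 1  ≥
φ = 1, ψ = 1/2 ↦ 1/2  <
φ = 1, ψ = 1 ↦ 0  <
So 4 of the 9 assignments meet the threshold.

4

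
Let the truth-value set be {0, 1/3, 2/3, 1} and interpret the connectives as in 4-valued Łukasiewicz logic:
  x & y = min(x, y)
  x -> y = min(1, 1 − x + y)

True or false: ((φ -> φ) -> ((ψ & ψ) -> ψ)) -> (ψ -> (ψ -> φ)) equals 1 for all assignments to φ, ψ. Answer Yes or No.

Counterexample: take φ = 0, ψ = 2/3.
φ -> φ = 0 -> 0 = 1
ψ & ψ = 2/3 & 2/3 = 2/3
(ψ & ψ) -> ψ = 2/3 -> 2/3 = 1
(φ -> φ) -> ((ψ & ψ) -> ψ) = 1 -> 1 = 1
ψ -> φ = 2/3 -> 0 = 1/3
ψ -> (ψ -> φ) = 2/3 -> 1/3 = 2/3
((φ -> φ) -> ((ψ & ψ) -> ψ)) -> (ψ -> (ψ -> φ)) = 1 -> 2/3 = 2/3
This gives 2/3 ≠ 1.

No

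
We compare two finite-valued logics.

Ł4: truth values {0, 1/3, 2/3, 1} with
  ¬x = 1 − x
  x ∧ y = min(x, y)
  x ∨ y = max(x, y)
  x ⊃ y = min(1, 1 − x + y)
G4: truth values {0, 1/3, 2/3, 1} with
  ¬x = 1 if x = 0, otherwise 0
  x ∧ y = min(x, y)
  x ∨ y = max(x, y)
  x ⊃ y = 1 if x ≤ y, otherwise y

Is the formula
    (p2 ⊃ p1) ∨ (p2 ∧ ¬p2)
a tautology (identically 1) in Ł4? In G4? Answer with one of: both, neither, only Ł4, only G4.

In Ł4: at p1 = 0, p2 = 1/3 the value is 2/3 — not a tautology.
In G4: at p1 = 0, p2 = 1/3 the value is 0 — not a tautology.

neither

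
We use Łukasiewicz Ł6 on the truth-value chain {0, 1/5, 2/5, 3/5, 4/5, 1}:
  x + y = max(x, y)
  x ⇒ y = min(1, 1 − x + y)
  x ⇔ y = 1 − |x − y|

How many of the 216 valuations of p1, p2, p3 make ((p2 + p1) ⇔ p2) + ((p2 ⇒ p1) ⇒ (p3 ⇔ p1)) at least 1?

value 1: 141 assignments (counts)
value 4/5: 41 assignments
value 3/5: 20 assignments
value 2/5: 9 assignments
value 1/5: 4 assignments
value 0: 1 assignment
So 141 of the 216 assignments meet the threshold.

141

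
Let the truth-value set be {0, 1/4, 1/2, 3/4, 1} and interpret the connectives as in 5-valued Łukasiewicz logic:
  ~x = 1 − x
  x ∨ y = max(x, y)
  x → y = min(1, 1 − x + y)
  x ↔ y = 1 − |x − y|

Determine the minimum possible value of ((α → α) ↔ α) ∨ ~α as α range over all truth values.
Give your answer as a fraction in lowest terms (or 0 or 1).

Take α = 1/2:
α → α = 1/2 → 1/2 = 1
(α → α) ↔ α = 1 ↔ 1/2 = 1/2
~α = ~1/2 = 1/2
((α → α) ↔ α) ∨ ~α = 1/2 ∨ 1/2 = 1/2
No assignment yields a value below 1/2, so this is the minimum.

1/2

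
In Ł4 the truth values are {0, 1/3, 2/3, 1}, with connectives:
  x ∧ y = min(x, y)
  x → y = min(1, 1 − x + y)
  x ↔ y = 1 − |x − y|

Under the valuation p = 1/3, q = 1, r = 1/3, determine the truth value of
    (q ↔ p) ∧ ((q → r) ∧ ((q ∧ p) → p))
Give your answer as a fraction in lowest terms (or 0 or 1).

1/3

q ↔ p = 1 ↔ 1/3 = 1/3
q → r = 1 → 1/3 = 1/3
q ∧ p = 1 ∧ 1/3 = 1/3
(q ∧ p) → p = 1/3 → 1/3 = 1
(q → r) ∧ ((q ∧ p) → p) = 1/3 ∧ 1 = 1/3
(q ↔ p) ∧ ((q → r) ∧ ((q ∧ p) → p)) = 1/3 ∧ 1/3 = 1/3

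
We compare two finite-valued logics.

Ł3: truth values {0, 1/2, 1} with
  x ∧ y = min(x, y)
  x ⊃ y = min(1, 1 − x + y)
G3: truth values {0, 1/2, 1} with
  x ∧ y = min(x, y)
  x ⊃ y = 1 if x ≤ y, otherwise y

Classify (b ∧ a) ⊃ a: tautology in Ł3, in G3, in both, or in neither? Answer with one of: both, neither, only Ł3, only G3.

In Ł3: every assignment gives 1 — tautology.
In G3: every assignment gives 1 — tautology.

both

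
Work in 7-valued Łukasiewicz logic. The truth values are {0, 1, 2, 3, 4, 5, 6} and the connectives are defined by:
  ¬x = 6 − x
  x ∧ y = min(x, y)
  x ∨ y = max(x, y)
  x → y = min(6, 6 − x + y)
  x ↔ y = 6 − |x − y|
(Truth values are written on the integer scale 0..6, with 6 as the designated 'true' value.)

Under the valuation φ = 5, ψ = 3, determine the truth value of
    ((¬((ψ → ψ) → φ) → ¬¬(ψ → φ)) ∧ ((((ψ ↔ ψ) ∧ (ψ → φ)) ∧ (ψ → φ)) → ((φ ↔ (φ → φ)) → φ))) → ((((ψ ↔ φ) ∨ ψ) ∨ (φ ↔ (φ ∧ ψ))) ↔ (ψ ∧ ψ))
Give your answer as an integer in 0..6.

5

ψ → ψ = 3 → 3 = 6
(ψ → ψ) → φ = 6 → 5 = 5
¬((ψ → ψ) → φ) = ¬5 = 1
ψ → φ = 3 → 5 = 6
¬(ψ → φ) = ¬6 = 0
¬¬(ψ → φ) = ¬0 = 6
¬((ψ → ψ) → φ) → ¬¬(ψ → φ) = 1 → 6 = 6
ψ ↔ ψ = 3 ↔ 3 = 6
ψ → φ = 3 → 5 = 6
(ψ ↔ ψ) ∧ (ψ → φ) = 6 ∧ 6 = 6
ψ → φ = 3 → 5 = 6
((ψ ↔ ψ) ∧ (ψ → φ)) ∧ (ψ → φ) = 6 ∧ 6 = 6
φ → φ = 5 → 5 = 6
φ ↔ (φ → φ) = 5 ↔ 6 = 5
(φ ↔ (φ → φ)) → φ = 5 → 5 = 6
(((ψ ↔ ψ) ∧ (ψ → φ)) ∧ (ψ → φ)) → ((φ ↔ (φ → φ)) → φ) = 6 → 6 = 6
(¬((ψ → ψ) → φ) → ¬¬(ψ → φ)) ∧ ((((ψ ↔ ψ) ∧ (ψ → φ)) ∧ (ψ → φ)) → ((φ ↔ (φ → φ)) → φ)) = 6 ∧ 6 = 6
ψ ↔ φ = 3 ↔ 5 = 4
(ψ ↔ φ) ∨ ψ = 4 ∨ 3 = 4
φ ∧ ψ = 5 ∧ 3 = 3
φ ↔ (φ ∧ ψ) = 5 ↔ 3 = 4
((ψ ↔ φ) ∨ ψ) ∨ (φ ↔ (φ ∧ ψ)) = 4 ∨ 4 = 4
ψ ∧ ψ = 3 ∧ 3 = 3
(((ψ ↔ φ) ∨ ψ) ∨ (φ ↔ (φ ∧ ψ))) ↔ (ψ ∧ ψ) = 4 ↔ 3 = 5
((¬((ψ → ψ) → φ) → ¬¬(ψ → φ)) ∧ ((((ψ ↔ ψ) ∧ (ψ → φ)) ∧ (ψ → φ)) → ((φ ↔ (φ → φ)) → φ))) → ((((ψ ↔ φ) ∨ ψ) ∨ (φ ↔ (φ ∧ ψ))) ↔ (ψ ∧ ψ)) = 6 → 5 = 5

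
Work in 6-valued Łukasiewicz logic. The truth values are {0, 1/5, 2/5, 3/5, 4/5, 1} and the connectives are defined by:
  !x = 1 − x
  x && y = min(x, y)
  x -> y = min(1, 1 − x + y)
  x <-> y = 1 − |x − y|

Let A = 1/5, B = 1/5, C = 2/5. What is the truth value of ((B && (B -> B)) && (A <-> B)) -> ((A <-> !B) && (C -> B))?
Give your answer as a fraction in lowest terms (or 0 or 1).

B -> B = 1/5 -> 1/5 = 1
B && (B -> B) = 1/5 && 1 = 1/5
A <-> B = 1/5 <-> 1/5 = 1
(B && (B -> B)) && (A <-> B) = 1/5 && 1 = 1/5
!B = !1/5 = 4/5
A <-> !B = 1/5 <-> 4/5 = 2/5
C -> B = 2/5 -> 1/5 = 4/5
(A <-> !B) && (C -> B) = 2/5 && 4/5 = 2/5
((B && (B -> B)) && (A <-> B)) -> ((A <-> !B) && (C -> B)) = 1/5 -> 2/5 = 1

1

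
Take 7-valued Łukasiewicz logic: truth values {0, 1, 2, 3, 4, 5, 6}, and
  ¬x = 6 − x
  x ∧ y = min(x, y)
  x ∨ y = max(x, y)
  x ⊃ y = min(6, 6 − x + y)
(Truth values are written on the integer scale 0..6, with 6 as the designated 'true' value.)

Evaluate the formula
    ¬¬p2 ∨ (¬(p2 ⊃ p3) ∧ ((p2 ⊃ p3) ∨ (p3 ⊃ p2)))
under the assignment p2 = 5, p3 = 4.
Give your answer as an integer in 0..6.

¬p2 = ¬5 = 1
¬¬p2 = ¬1 = 5
p2 ⊃ p3 = 5 ⊃ 4 = 5
¬(p2 ⊃ p3) = ¬5 = 1
p2 ⊃ p3 = 5 ⊃ 4 = 5
p3 ⊃ p2 = 4 ⊃ 5 = 6
(p2 ⊃ p3) ∨ (p3 ⊃ p2) = 5 ∨ 6 = 6
¬(p2 ⊃ p3) ∧ ((p2 ⊃ p3) ∨ (p3 ⊃ p2)) = 1 ∧ 6 = 1
¬¬p2 ∨ (¬(p2 ⊃ p3) ∧ ((p2 ⊃ p3) ∨ (p3 ⊃ p2))) = 5 ∨ 1 = 5

5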